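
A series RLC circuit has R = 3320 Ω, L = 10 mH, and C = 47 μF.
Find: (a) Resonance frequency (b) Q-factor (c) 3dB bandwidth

Step 1 — Resonance: ω₀ = 1/√(LC) = 1/√(0.01·4.7e-05) = 1459 rad/s.
Step 2 — f₀ = ω₀/(2π) = 232.2 Hz.
Step 3 — Series Q: Q = ω₀L/R = 1459·0.01/3320 = 0.004394.
Step 4 — Bandwidth: Δω = ω₀/Q = 3.32e+05 rad/s; BW = Δω/(2π) = 5.284e+04 Hz.

(a) f₀ = 232.2 Hz  (b) Q = 0.004394  (c) BW = 5.284e+04 Hz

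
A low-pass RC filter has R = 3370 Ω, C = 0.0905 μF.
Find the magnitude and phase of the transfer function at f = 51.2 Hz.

Step 1 — Angular frequency: ω = 2π·51.2 = 321.7 rad/s.
Step 2 — Transfer function: H(jω) = 1/(1 + jωRC).
Step 3 — Denominator: 1 + jωRC = 1 + j·321.7·3370·9.05e-08 = 1 + j0.09811.
Step 4 — H = 0.9905 - j0.09718.
Step 5 — Magnitude: |H| = 0.9952 (-0.0 dB); phase: φ = -5.6°.

|H| = 0.9952 (-0.0 dB), φ = -5.6°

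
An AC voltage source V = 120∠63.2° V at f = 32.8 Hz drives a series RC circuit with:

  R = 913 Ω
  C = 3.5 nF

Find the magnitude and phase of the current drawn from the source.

Step 1 — Angular frequency: ω = 2π·f = 2π·32.8 = 206.1 rad/s.
Step 2 — Component impedances:
  R: Z = R = 913 Ω
  C: Z = 1/(jωC) = -j/(ω·C) = 0 - j1.386e+06 Ω
Step 3 — Series combination: Z_total = R + C = 913 - j1.386e+06 Ω = 1.386e+06∠-90.0° Ω.
Step 4 — Source phasor: V = 120∠63.2° V = 54.11 + j107.1 V.
Step 5 — Ohm's law: I = V / Z_total = (54.11 + j107.1) / (913 - j1.386e+06) = -7.723e-05 + j3.908e-05 A.
Step 6 — Convert to polar: |I| = 8.656e-05 A, ∠I = 153.2°.

I = 8.656e-05∠153.2° A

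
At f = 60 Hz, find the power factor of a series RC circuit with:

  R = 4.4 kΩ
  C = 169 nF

Step 1 — Angular frequency: ω = 2π·f = 2π·60 = 377 rad/s.
Step 2 — Component impedances:
  R: Z = R = 4400 Ω
  C: Z = 1/(jωC) = -j/(ω·C) = 0 - j1.57e+04 Ω
Step 3 — Series combination: Z_total = R + C = 4400 - j1.57e+04 Ω = 1.63e+04∠-74.3° Ω.
Step 4 — Power factor: PF = cos(φ) = Re(Z)/|Z| = 4400/1.63e+04 = 0.2699.
Step 5 — Type: Im(Z) = -1.57e+04 ⇒ leading (phase φ = -74.3°).

PF = 0.2699 (leading, φ = -74.3°)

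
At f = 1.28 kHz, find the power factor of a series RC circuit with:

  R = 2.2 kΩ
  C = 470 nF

Step 1 — Angular frequency: ω = 2π·f = 2π·1280 = 8042 rad/s.
Step 2 — Component impedances:
  R: Z = R = 2200 Ω
  C: Z = 1/(jωC) = -j/(ω·C) = 0 - j264.6 Ω
Step 3 — Series combination: Z_total = R + C = 2200 - j264.6 Ω = 2216∠-6.9° Ω.
Step 4 — Power factor: PF = cos(φ) = Re(Z)/|Z| = 2200/2216 = 0.9928.
Step 5 — Type: Im(Z) = -264.6 ⇒ leading (phase φ = -6.9°).

PF = 0.9928 (leading, φ = -6.9°)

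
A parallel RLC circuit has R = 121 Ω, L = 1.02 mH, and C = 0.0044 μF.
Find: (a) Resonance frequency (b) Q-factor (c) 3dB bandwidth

Step 1 — Resonance: ω₀ = 1/√(LC) = 1/√(0.00102·4.4e-09) = 4.72e+05 rad/s.
Step 2 — f₀ = ω₀/(2π) = 7.513e+04 Hz.
Step 3 — Parallel Q: Q = R/(ω₀L) = 121/(4.72e+05·0.00102) = 0.2513.
Step 4 — Bandwidth: Δω = ω₀/Q = 1.878e+06 rad/s; BW = Δω/(2π) = 2.989e+05 Hz.

(a) f₀ = 7.513e+04 Hz  (b) Q = 0.2513  (c) BW = 2.989e+05 Hz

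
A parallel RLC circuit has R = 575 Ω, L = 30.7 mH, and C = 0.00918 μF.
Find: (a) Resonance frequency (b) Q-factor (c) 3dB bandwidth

Step 1 — Resonance: ω₀ = 1/√(LC) = 1/√(0.0307·9.18e-09) = 5.957e+04 rad/s.
Step 2 — f₀ = ω₀/(2π) = 9480 Hz.
Step 3 — Parallel Q: Q = R/(ω₀L) = 575/(5.957e+04·0.0307) = 0.3144.
Step 4 — Bandwidth: Δω = ω₀/Q = 1.894e+05 rad/s; BW = Δω/(2π) = 3.015e+04 Hz.

(a) f₀ = 9480 Hz  (b) Q = 0.3144  (c) BW = 3.015e+04 Hz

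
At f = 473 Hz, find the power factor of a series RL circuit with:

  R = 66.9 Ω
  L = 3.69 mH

Step 1 — Angular frequency: ω = 2π·f = 2π·473 = 2972 rad/s.
Step 2 — Component impedances:
  R: Z = R = 66.9 Ω
  L: Z = jωL = j·2972·0.00369 = 0 + j10.97 Ω
Step 3 — Series combination: Z_total = R + L = 66.9 + j10.97 Ω = 67.79∠9.3° Ω.
Step 4 — Power factor: PF = cos(φ) = Re(Z)/|Z| = 66.9/67.793 = 0.9868.
Step 5 — Type: Im(Z) = 10.97 ⇒ lagging (phase φ = 9.3°).

PF = 0.9868 (lagging, φ = 9.3°)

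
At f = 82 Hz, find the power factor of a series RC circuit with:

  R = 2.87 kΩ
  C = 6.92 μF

Step 1 — Angular frequency: ω = 2π·f = 2π·82 = 515.2 rad/s.
Step 2 — Component impedances:
  R: Z = R = 2870 Ω
  C: Z = 1/(jωC) = -j/(ω·C) = 0 - j280.5 Ω
Step 3 — Series combination: Z_total = R + C = 2870 - j280.5 Ω = 2884∠-5.6° Ω.
Step 4 — Power factor: PF = cos(φ) = Re(Z)/|Z| = 2870/2883.67 = 0.9953.
Step 5 — Type: Im(Z) = -280.5 ⇒ leading (phase φ = -5.6°).

PF = 0.9953 (leading, φ = -5.6°)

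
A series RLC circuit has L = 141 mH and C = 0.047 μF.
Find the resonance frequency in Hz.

Step 1 — Resonance condition Im(Z)=0 gives ω₀ = 1/√(LC).
Step 2 — ω₀ = 1/√(0.141·4.7e-08) = 1.228e+04 rad/s.
Step 3 — f₀ = ω₀/(2π) = 1955 Hz.

f₀ = 1955 Hz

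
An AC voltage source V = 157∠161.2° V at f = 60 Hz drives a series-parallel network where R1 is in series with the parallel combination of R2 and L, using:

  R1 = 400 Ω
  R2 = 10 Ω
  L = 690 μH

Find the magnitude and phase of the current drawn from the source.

Step 1 — Angular frequency: ω = 2π·f = 2π·60 = 377 rad/s.
Step 2 — Component impedances:
  R1: Z = R = 400 Ω
  R2: Z = R = 10 Ω
  L: Z = jωL = j·377·0.00069 = 0 + j0.2601 Ω
Step 3 — Parallel branch: R2 || L = 1/(1/R2 + 1/L) = 0.006762 + j0.2599 Ω.
Step 4 — Series with R1: Z_total = R1 + (R2 || L) = 400 + j0.2599 Ω = 400∠0.0° Ω.
Step 5 — Source phasor: V = 157∠161.2° V = -148.6 + j50.6 V.
Step 6 — Ohm's law: I = V / Z_total = (-148.6 + j50.6) / (400 + j0.2599) = -0.3715 + j0.1267 A.
Step 7 — Convert to polar: |I| = 0.3925 A, ∠I = 161.2°.

I = 0.3925∠161.2° A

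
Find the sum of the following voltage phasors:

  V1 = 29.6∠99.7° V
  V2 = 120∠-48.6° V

Step 1 — Convert each phasor to rectangular form:
  V1 = 29.6·(cos(99.7°) + j·sin(99.7°)) = -4.987 + j29.18 V
  V2 = 120·(cos(-48.6°) + j·sin(-48.6°)) = 79.36 - j90.01 V
Step 2 — Sum components: V_total = 74.37 - j60.84 V.
Step 3 — Convert to polar: |V_total| = 96.08 V, ∠V_total = -39.3°.

V_total = 96.08∠-39.3° V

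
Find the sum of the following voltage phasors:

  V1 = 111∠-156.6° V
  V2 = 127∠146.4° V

Step 1 — Convert each phasor to rectangular form:
  V1 = 111·(cos(-156.6°) + j·sin(-156.6°)) = -101.9 - j44.08 V
  V2 = 127·(cos(146.4°) + j·sin(146.4°)) = -105.8 + j70.28 V
Step 2 — Sum components: V_total = -207.7 + j26.2 V.
Step 3 — Convert to polar: |V_total| = 209.3 V, ∠V_total = 172.8°.

V_total = 209.3∠172.8° V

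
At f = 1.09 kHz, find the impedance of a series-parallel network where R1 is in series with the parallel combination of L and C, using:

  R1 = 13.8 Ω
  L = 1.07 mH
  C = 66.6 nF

Step 1 — Angular frequency: ω = 2π·f = 2π·1090 = 6849 rad/s.
Step 2 — Component impedances:
  R1: Z = R = 13.8 Ω
  L: Z = jωL = j·6849·0.00107 = 0 + j7.328 Ω
  C: Z = 1/(jωC) = -j/(ω·C) = 0 - j2192 Ω
Step 3 — Parallel branch: L || C = 1/(1/L + 1/C) = 0 + j7.353 Ω.
Step 4 — Series with R1: Z_total = R1 + (L || C) = 13.8 + j7.353 Ω = 15.64∠28.0° Ω.

Z = 13.8 + j7.353 Ω = 15.64∠28.0° Ω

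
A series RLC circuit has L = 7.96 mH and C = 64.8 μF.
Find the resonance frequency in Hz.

Step 1 — Resonance condition Im(Z)=0 gives ω₀ = 1/√(LC).
Step 2 — ω₀ = 1/√(0.00796·6.48e-05) = 1392 rad/s.
Step 3 — f₀ = ω₀/(2π) = 221.6 Hz.

f₀ = 221.6 Hz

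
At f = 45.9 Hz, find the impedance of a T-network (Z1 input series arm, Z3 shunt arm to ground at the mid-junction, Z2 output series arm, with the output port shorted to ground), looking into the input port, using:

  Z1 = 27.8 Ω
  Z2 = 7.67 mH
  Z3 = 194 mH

Step 1 — Angular frequency: ω = 2π·f = 2π·45.9 = 288.4 rad/s.
Step 2 — Component impedances:
  Z1: Z = R = 27.8 Ω
  Z2: Z = jωL = j·288.4·0.00767 = 0 + j2.212 Ω
  Z3: Z = jωL = j·288.4·0.194 = 0 + j55.95 Ω
Step 3 — With the output port shorted to ground, the output series arm Z2 runs from the junction to ground; the shunt arm Z3 also runs from the junction to ground. They appear in parallel: Z3 || Z2 = 0 + j2.128 Ω.
Step 4 — Series with input arm Z1: Z_in = Z1 + (Z3 || Z2) = 27.8 + j2.128 Ω = 27.88∠4.4° Ω.

Z = 27.8 + j2.128 Ω = 27.88∠4.4° Ω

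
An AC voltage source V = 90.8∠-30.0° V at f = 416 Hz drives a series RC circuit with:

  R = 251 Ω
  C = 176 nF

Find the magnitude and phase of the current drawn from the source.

Step 1 — Angular frequency: ω = 2π·f = 2π·416 = 2614 rad/s.
Step 2 — Component impedances:
  R: Z = R = 251 Ω
  C: Z = 1/(jωC) = -j/(ω·C) = 0 - j2174 Ω
Step 3 — Series combination: Z_total = R + C = 251 - j2174 Ω = 2188∠-83.4° Ω.
Step 4 — Source phasor: V = 90.8∠-30.0° V = 78.64 - j45.4 V.
Step 5 — Ohm's law: I = V / Z_total = (78.64 - j45.4) / (251 - j2174) = 0.02473 + j0.03332 A.
Step 6 — Convert to polar: |I| = 0.04149 A, ∠I = 53.4°.

I = 0.04149∠53.4° A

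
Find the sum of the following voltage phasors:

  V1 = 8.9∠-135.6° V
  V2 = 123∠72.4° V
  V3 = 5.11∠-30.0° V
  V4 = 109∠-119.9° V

Step 1 — Convert each phasor to rectangular form:
  V1 = 8.9·(cos(-135.6°) + j·sin(-135.6°)) = -6.359 - j6.227 V
  V2 = 123·(cos(72.4°) + j·sin(72.4°)) = 37.19 + j117.2 V
  V3 = 5.11·(cos(-30.0°) + j·sin(-30.0°)) = 4.425 - j2.555 V
  V4 = 109·(cos(-119.9°) + j·sin(-119.9°)) = -54.34 - j94.49 V
Step 2 — Sum components: V_total = -19.08 + j13.97 V.
Step 3 — Convert to polar: |V_total| = 23.64 V, ∠V_total = 143.8°.

V_total = 23.64∠143.8° V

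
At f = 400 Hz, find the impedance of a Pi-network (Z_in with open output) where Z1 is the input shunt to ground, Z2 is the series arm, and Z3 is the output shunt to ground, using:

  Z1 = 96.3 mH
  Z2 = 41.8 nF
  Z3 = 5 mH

Step 1 — Angular frequency: ω = 2π·f = 2π·400 = 2513 rad/s.
Step 2 — Component impedances:
  Z1: Z = jωL = j·2513·0.0963 = 0 + j242 Ω
  Z2: Z = 1/(jωC) = -j/(ω·C) = 0 - j9519 Ω
  Z3: Z = jωL = j·2513·0.005 = 0 + j12.57 Ω
Step 3 — With open output, the series arm Z2 and the output shunt Z3 appear in series to ground: Z2 + Z3 = 0 - j9506 Ω.
Step 4 — Parallel with input shunt Z1: Z_in = Z1 || (Z2 + Z3) = 0 + j248.4 Ω = 248.4∠90.0° Ω.

Z = 0 + j248.4 Ω = 248.4∠90.0° Ω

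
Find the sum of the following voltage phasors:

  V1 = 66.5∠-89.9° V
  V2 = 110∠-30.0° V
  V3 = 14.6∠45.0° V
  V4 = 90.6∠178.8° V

Step 1 — Convert each phasor to rectangular form:
  V1 = 66.5·(cos(-89.9°) + j·sin(-89.9°)) = 0.1161 - j66.5 V
  V2 = 110·(cos(-30.0°) + j·sin(-30.0°)) = 95.26 - j55 V
  V3 = 14.6·(cos(45.0°) + j·sin(45.0°)) = 10.32 + j10.32 V
  V4 = 90.6·(cos(178.8°) + j·sin(178.8°)) = -90.58 + j1.897 V
Step 2 — Sum components: V_total = 15.12 - j109.3 V.
Step 3 — Convert to polar: |V_total| = 110.3 V, ∠V_total = -82.1°.

V_total = 110.3∠-82.1° V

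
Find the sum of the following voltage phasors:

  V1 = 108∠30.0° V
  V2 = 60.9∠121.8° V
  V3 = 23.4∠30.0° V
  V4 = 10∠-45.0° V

Step 1 — Convert each phasor to rectangular form:
  V1 = 108·(cos(30.0°) + j·sin(30.0°)) = 93.53 + j54 V
  V2 = 60.9·(cos(121.8°) + j·sin(121.8°)) = -32.09 + j51.76 V
  V3 = 23.4·(cos(30.0°) + j·sin(30.0°)) = 20.26 + j11.7 V
  V4 = 10·(cos(-45.0°) + j·sin(-45.0°)) = 7.071 - j7.071 V
Step 2 — Sum components: V_total = 88.78 + j110.4 V.
Step 3 — Convert to polar: |V_total| = 141.7 V, ∠V_total = 51.2°.

V_total = 141.7∠51.2° V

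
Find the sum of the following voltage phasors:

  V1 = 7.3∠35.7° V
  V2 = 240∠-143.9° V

Step 1 — Convert each phasor to rectangular form:
  V1 = 7.3·(cos(35.7°) + j·sin(35.7°)) = 5.928 + j4.26 V
  V2 = 240·(cos(-143.9°) + j·sin(-143.9°)) = -193.9 - j141.4 V
Step 2 — Sum components: V_total = -188 - j137.1 V.
Step 3 — Convert to polar: |V_total| = 232.7 V, ∠V_total = -143.9°.

V_total = 232.7∠-143.9° V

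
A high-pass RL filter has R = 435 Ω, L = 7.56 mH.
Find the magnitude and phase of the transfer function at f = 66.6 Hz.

Step 1 — Angular frequency: ω = 2π·66.6 = 418.5 rad/s.
Step 2 — Transfer function: H(jω) = jωL/(R + jωL).
Step 3 — Numerator jωL = j·3.164; denominator R + jωL = 435 + j3.164.
Step 4 — H = 5.289e-05 + j0.007272.
Step 5 — Magnitude: |H| = 0.007272 (-42.8 dB); phase: φ = 89.6°.

|H| = 0.007272 (-42.8 dB), φ = 89.6°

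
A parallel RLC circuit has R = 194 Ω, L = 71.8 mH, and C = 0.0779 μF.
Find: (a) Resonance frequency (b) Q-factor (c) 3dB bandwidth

Step 1 — Resonance: ω₀ = 1/√(LC) = 1/√(0.0718·7.79e-08) = 1.337e+04 rad/s.
Step 2 — f₀ = ω₀/(2π) = 2128 Hz.
Step 3 — Parallel Q: Q = R/(ω₀L) = 194/(1.337e+04·0.0718) = 0.2021.
Step 4 — Bandwidth: Δω = ω₀/Q = 6.617e+04 rad/s; BW = Δω/(2π) = 1.053e+04 Hz.

(a) f₀ = 2128 Hz  (b) Q = 0.2021  (c) BW = 1.053e+04 Hz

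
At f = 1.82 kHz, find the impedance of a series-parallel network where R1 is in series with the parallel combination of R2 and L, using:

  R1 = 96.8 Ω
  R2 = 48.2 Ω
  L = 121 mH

Step 1 — Angular frequency: ω = 2π·f = 2π·1820 = 1.144e+04 rad/s.
Step 2 — Component impedances:
  R1: Z = R = 96.8 Ω
  R2: Z = R = 48.2 Ω
  L: Z = jωL = j·1.144e+04·0.121 = 0 + j1384 Ω
Step 3 — Parallel branch: R2 || L = 1/(1/R2 + 1/L) = 48.14 + j1.677 Ω.
Step 4 — Series with R1: Z_total = R1 + (R2 || L) = 144.9 + j1.677 Ω = 145∠0.7° Ω.

Z = 144.9 + j1.677 Ω = 145∠0.7° Ω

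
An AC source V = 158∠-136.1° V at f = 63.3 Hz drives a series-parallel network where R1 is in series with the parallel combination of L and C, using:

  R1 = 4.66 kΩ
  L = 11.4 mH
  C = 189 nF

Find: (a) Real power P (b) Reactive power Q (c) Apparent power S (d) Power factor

Step 1 — Angular frequency: ω = 2π·f = 2π·63.3 = 397.7 rad/s.
Step 2 — Component impedances:
  R1: Z = R = 4660 Ω
  L: Z = jωL = j·397.7·0.0114 = 0 + j4.534 Ω
  C: Z = 1/(jωC) = -j/(ω·C) = 0 - j1.33e+04 Ω
Step 3 — Parallel branch: L || C = 1/(1/L + 1/C) = 0 + j4.536 Ω.
Step 4 — Series with R1: Z_total = R1 + (L || C) = 4660 + j4.536 Ω = 4660∠0.1° Ω.
Step 5 — Source phasor: V = 158∠-136.1° V = -113.8 - j109.6 V.
Step 6 — Current: I = V / Z = -0.02445 - j0.02349 A = 0.03391∠-136.2° A.
Step 7 — Complex power: S = V·I* = 5.357 + j0.005214 VA.
Step 8 — Real power: P = Re(S) = 5.357 W.
Step 9 — Reactive power: Q = Im(S) = 0.005214 VAR.
Step 10 — Apparent power: |S| = 5.357 VA.
Step 11 — Power factor: PF = P/|S| = 1 (lagging).

(a) P = 5.357 W  (b) Q = 0.005214 VAR  (c) S = 5.357 VA  (d) PF = 1 (lagging)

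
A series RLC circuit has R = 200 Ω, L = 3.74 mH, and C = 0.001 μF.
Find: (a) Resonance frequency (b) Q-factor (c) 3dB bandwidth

Step 1 — Resonance condition Im(Z)=0 gives ω₀ = 1/√(LC).
Step 2 — ω₀ = 1/√(0.00374·1e-09) = 5.171e+05 rad/s.
Step 3 — f₀ = ω₀/(2π) = 8.23e+04 Hz.
Step 4 — Series Q: Q = ω₀L/R = 5.171e+05·0.00374/200 = 9.67.
Step 5 — 3dB bandwidth: Δω = ω₀/Q = 5.348e+04 rad/s; BW = Δω/(2π) = 8511 Hz.

(a) f₀ = 8.23e+04 Hz  (b) Q = 9.67  (c) BW = 8511 Hz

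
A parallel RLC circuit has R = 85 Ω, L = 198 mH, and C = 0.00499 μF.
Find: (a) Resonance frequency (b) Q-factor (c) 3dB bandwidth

Step 1 — Resonance: ω₀ = 1/√(LC) = 1/√(0.198·4.99e-09) = 3.181e+04 rad/s.
Step 2 — f₀ = ω₀/(2π) = 5063 Hz.
Step 3 — Parallel Q: Q = R/(ω₀L) = 85/(3.181e+04·0.198) = 0.01349.
Step 4 — Bandwidth: Δω = ω₀/Q = 2.358e+06 rad/s; BW = Δω/(2π) = 3.752e+05 Hz.

(a) f₀ = 5063 Hz  (b) Q = 0.01349  (c) BW = 3.752e+05 Hz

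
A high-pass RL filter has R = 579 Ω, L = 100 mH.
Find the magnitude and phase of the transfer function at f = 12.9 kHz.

Step 1 — Angular frequency: ω = 2π·1.29e+04 = 8.105e+04 rad/s.
Step 2 — Transfer function: H(jω) = jωL/(R + jωL).
Step 3 — Numerator jωL = j·8105; denominator R + jωL = 579 + j8105.
Step 4 — H = 0.9949 + j0.07107.
Step 5 — Magnitude: |H| = 0.9975 (-0.0 dB); phase: φ = 4.1°.

|H| = 0.9975 (-0.0 dB), φ = 4.1°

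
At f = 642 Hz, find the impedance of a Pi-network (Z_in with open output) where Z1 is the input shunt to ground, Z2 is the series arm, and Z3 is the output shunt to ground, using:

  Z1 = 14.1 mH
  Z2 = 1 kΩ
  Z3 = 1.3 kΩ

Step 1 — Angular frequency: ω = 2π·f = 2π·642 = 4034 rad/s.
Step 2 — Component impedances:
  Z1: Z = jωL = j·4034·0.0141 = 0 + j56.88 Ω
  Z2: Z = R = 1000 Ω
  Z3: Z = R = 1300 Ω
Step 3 — With open output, the series arm Z2 and the output shunt Z3 appear in series to ground: Z2 + Z3 = 2300 Ω.
Step 4 — Parallel with input shunt Z1: Z_in = Z1 || (Z2 + Z3) = 1.406 + j56.84 Ω = 56.86∠88.6° Ω.

Z = 1.406 + j56.84 Ω = 56.86∠88.6° Ω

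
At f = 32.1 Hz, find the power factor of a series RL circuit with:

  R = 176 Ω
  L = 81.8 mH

Step 1 — Angular frequency: ω = 2π·f = 2π·32.1 = 201.7 rad/s.
Step 2 — Component impedances:
  R: Z = R = 176 Ω
  L: Z = jωL = j·201.7·0.0818 = 0 + j16.5 Ω
Step 3 — Series combination: Z_total = R + L = 176 + j16.5 Ω = 176.8∠5.4° Ω.
Step 4 — Power factor: PF = cos(φ) = Re(Z)/|Z| = 176/176.77 = 0.9956.
Step 5 — Type: Im(Z) = 16.5 ⇒ lagging (phase φ = 5.4°).

PF = 0.9956 (lagging, φ = 5.4°)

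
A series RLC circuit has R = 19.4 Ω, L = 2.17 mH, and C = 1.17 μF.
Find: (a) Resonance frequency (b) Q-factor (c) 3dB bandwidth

Step 1 — Resonance: ω₀ = 1/√(LC) = 1/√(0.00217·1.17e-06) = 1.985e+04 rad/s.
Step 2 — f₀ = ω₀/(2π) = 3159 Hz.
Step 3 — Series Q: Q = ω₀L/R = 1.985e+04·0.00217/19.4 = 2.22.
Step 4 — Bandwidth: Δω = ω₀/Q = 8940 rad/s; BW = Δω/(2π) = 1423 Hz.

(a) f₀ = 3159 Hz  (b) Q = 2.22  (c) BW = 1423 Hz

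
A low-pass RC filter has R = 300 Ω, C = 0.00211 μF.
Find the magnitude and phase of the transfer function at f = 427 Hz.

Step 1 — Angular frequency: ω = 2π·427 = 2683 rad/s.
Step 2 — Transfer function: H(jω) = 1/(1 + jωRC).
Step 3 — Denominator: 1 + jωRC = 1 + j·2683·300·2.11e-09 = 1 + j0.001698.
Step 4 — H = 1 - j0.001698.
Step 5 — Magnitude: |H| = 1 (-0.0 dB); phase: φ = -0.1°.

|H| = 1 (-0.0 dB), φ = -0.1°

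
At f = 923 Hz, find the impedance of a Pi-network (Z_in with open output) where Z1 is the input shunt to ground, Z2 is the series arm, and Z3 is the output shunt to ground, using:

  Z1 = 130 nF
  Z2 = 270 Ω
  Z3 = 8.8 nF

Step 1 — Angular frequency: ω = 2π·f = 2π·923 = 5799 rad/s.
Step 2 — Component impedances:
  Z1: Z = 1/(jωC) = -j/(ω·C) = 0 - j1326 Ω
  Z2: Z = R = 270 Ω
  Z3: Z = 1/(jωC) = -j/(ω·C) = 0 - j1.959e+04 Ω
Step 3 — With open output, the series arm Z2 and the output shunt Z3 appear in series to ground: Z2 + Z3 = 270 - j1.959e+04 Ω.
Step 4 — Parallel with input shunt Z1: Z_in = Z1 || (Z2 + Z3) = 1.085 - j1242 Ω = 1242∠-89.9° Ω.

Z = 1.085 - j1242 Ω = 1242∠-89.9° Ω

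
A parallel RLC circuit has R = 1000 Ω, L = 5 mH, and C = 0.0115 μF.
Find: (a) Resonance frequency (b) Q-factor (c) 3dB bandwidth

Step 1 — Resonance: ω₀ = 1/√(LC) = 1/√(0.005·1.15e-08) = 1.319e+05 rad/s.
Step 2 — f₀ = ω₀/(2π) = 2.099e+04 Hz.
Step 3 — Parallel Q: Q = R/(ω₀L) = 1000/(1.319e+05·0.005) = 1.517.
Step 4 — Bandwidth: Δω = ω₀/Q = 8.696e+04 rad/s; BW = Δω/(2π) = 1.384e+04 Hz.

(a) f₀ = 2.099e+04 Hz  (b) Q = 1.517  (c) BW = 1.384e+04 Hz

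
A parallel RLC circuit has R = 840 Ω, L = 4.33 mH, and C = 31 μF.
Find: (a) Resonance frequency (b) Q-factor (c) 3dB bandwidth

Step 1 — Resonance: ω₀ = 1/√(LC) = 1/√(0.00433·3.1e-05) = 2729 rad/s.
Step 2 — f₀ = ω₀/(2π) = 434.4 Hz.
Step 3 — Parallel Q: Q = R/(ω₀L) = 840/(2729·0.00433) = 71.07.
Step 4 — Bandwidth: Δω = ω₀/Q = 38.4 rad/s; BW = Δω/(2π) = 6.112 Hz.

(a) f₀ = 434.4 Hz  (b) Q = 71.07  (c) BW = 6.112 Hz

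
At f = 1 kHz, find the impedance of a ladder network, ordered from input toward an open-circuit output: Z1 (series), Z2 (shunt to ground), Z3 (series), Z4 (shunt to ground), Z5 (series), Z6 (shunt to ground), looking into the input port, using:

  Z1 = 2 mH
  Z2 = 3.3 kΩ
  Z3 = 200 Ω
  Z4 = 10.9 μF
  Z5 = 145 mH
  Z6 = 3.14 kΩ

Step 1 — Angular frequency: ω = 2π·f = 2π·1000 = 6283 rad/s.
Step 2 — Component impedances:
  Z1: Z = jωL = j·6283·0.002 = 0 + j12.57 Ω
  Z2: Z = R = 3300 Ω
  Z3: Z = R = 200 Ω
  Z4: Z = 1/(jωC) = -j/(ω·C) = 0 - j14.6 Ω
  Z5: Z = jωL = j·6283·0.145 = 0 + j911.1 Ω
  Z6: Z = R = 3140 Ω
Step 3 — Ladder network (open output): work backward from the far end, alternating series and parallel combinations. Z_in = 188.7 - j0.4292 Ω = 188.7∠-0.1° Ω.

Z = 188.7 - j0.4292 Ω = 188.7∠-0.1° Ω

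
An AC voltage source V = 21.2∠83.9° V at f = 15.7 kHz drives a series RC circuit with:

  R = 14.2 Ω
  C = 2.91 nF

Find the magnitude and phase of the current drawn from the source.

Step 1 — Angular frequency: ω = 2π·f = 2π·1.57e+04 = 9.865e+04 rad/s.
Step 2 — Component impedances:
  R: Z = R = 14.2 Ω
  C: Z = 1/(jωC) = -j/(ω·C) = 0 - j3484 Ω
Step 3 — Series combination: Z_total = R + C = 14.2 - j3484 Ω = 3484∠-89.8° Ω.
Step 4 — Source phasor: V = 21.2∠83.9° V = 2.253 + j21.08 V.
Step 5 — Ohm's law: I = V / Z_total = (2.253 + j21.08) / (14.2 - j3484) = -0.006048 + j0.0006713 A.
Step 6 — Convert to polar: |I| = 0.006086 A, ∠I = 173.7°.

I = 0.006086∠173.7° A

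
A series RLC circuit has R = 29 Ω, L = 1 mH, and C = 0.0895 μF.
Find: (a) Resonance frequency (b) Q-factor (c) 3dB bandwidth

Step 1 — Resonance: ω₀ = 1/√(LC) = 1/√(0.001·8.95e-08) = 1.057e+05 rad/s.
Step 2 — f₀ = ω₀/(2π) = 1.682e+04 Hz.
Step 3 — Series Q: Q = ω₀L/R = 1.057e+05·0.001/29 = 3.645.
Step 4 — Bandwidth: Δω = ω₀/Q = 2.9e+04 rad/s; BW = Δω/(2π) = 4615 Hz.

(a) f₀ = 1.682e+04 Hz  (b) Q = 3.645  (c) BW = 4615 Hz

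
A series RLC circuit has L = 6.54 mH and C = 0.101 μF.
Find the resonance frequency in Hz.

Step 1 — Resonance condition Im(Z)=0 gives ω₀ = 1/√(LC).
Step 2 — ω₀ = 1/√(0.00654·1.01e-07) = 3.891e+04 rad/s.
Step 3 — f₀ = ω₀/(2π) = 6193 Hz.

f₀ = 6193 Hz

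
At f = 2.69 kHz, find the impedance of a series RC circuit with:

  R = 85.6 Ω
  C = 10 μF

Step 1 — Angular frequency: ω = 2π·f = 2π·2690 = 1.69e+04 rad/s.
Step 2 — Component impedances:
  R: Z = R = 85.6 Ω
  C: Z = 1/(jωC) = -j/(ω·C) = 0 - j5.917 Ω
Step 3 — Series combination: Z_total = R + C = 85.6 - j5.917 Ω = 85.8∠-4.0° Ω.

Z = 85.6 - j5.917 Ω = 85.8∠-4.0° Ω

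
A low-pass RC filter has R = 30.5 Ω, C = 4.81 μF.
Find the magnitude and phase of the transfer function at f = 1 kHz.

Step 1 — Angular frequency: ω = 2π·1000 = 6283 rad/s.
Step 2 — Transfer function: H(jω) = 1/(1 + jωRC).
Step 3 — Denominator: 1 + jωRC = 1 + j·6283·30.5·4.81e-06 = 1 + j0.9218.
Step 4 — H = 0.5406 - j0.4983.
Step 5 — Magnitude: |H| = 0.7353 (-2.7 dB); phase: φ = -42.7°.

|H| = 0.7353 (-2.7 dB), φ = -42.7°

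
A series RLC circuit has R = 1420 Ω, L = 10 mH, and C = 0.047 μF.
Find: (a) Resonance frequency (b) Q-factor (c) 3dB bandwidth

Step 1 — Resonance: ω₀ = 1/√(LC) = 1/√(0.01·4.7e-08) = 4.613e+04 rad/s.
Step 2 — f₀ = ω₀/(2π) = 7341 Hz.
Step 3 — Series Q: Q = ω₀L/R = 4.613e+04·0.01/1420 = 0.3248.
Step 4 — Bandwidth: Δω = ω₀/Q = 1.42e+05 rad/s; BW = Δω/(2π) = 2.26e+04 Hz.

(a) f₀ = 7341 Hz  (b) Q = 0.3248  (c) BW = 2.26e+04 Hz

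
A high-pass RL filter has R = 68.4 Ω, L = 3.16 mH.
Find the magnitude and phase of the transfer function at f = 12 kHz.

Step 1 — Angular frequency: ω = 2π·1.2e+04 = 7.54e+04 rad/s.
Step 2 — Transfer function: H(jω) = jωL/(R + jωL).
Step 3 — Numerator jωL = j·238.3; denominator R + jωL = 68.4 + j238.3.
Step 4 — H = 0.9239 + j0.2652.
Step 5 — Magnitude: |H| = 0.9612 (-0.3 dB); phase: φ = 16.0°.

|H| = 0.9612 (-0.3 dB), φ = 16.0°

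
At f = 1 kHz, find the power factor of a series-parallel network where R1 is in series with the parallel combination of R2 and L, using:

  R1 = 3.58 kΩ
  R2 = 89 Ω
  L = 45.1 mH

Step 1 — Angular frequency: ω = 2π·f = 2π·1000 = 6283 rad/s.
Step 2 — Component impedances:
  R1: Z = R = 3580 Ω
  R2: Z = R = 89 Ω
  L: Z = jωL = j·6283·0.0451 = 0 + j283.4 Ω
Step 3 — Parallel branch: R2 || L = 1/(1/R2 + 1/L) = 81.01 + j25.44 Ω.
Step 4 — Series with R1: Z_total = R1 + (R2 || L) = 3661 + j25.44 Ω = 3661∠0.4° Ω.
Step 5 — Power factor: PF = cos(φ) = Re(Z)/|Z| = 3661/3661 = 1.
Step 6 — Type: Im(Z) = 25.44 ⇒ lagging (phase φ = 0.4°).

PF = 1 (lagging, φ = 0.4°)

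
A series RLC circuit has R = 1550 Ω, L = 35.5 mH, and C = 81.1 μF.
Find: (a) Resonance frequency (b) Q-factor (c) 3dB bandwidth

Step 1 — Resonance condition Im(Z)=0 gives ω₀ = 1/√(LC).
Step 2 — ω₀ = 1/√(0.0355·8.11e-05) = 589.4 rad/s.
Step 3 — f₀ = ω₀/(2π) = 93.8 Hz.
Step 4 — Series Q: Q = ω₀L/R = 589.4·0.0355/1550 = 0.0135.
Step 5 — 3dB bandwidth: Δω = ω₀/Q = 4.366e+04 rad/s; BW = Δω/(2π) = 6949 Hz.

(a) f₀ = 93.8 Hz  (b) Q = 0.0135  (c) BW = 6949 Hz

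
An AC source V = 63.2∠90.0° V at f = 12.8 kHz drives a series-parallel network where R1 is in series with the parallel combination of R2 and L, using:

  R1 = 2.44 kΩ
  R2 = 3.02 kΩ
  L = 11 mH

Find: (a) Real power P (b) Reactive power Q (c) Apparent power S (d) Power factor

Step 1 — Angular frequency: ω = 2π·f = 2π·1.28e+04 = 8.042e+04 rad/s.
Step 2 — Component impedances:
  R1: Z = R = 2440 Ω
  R2: Z = R = 3020 Ω
  L: Z = jωL = j·8.042e+04·0.011 = 0 + j884.7 Ω
Step 3 — Parallel branch: R2 || L = 1/(1/R2 + 1/L) = 238.7 + j814.8 Ω.
Step 4 — Series with R1: Z_total = R1 + (R2 || L) = 2679 + j814.8 Ω = 2800∠16.9° Ω.
Step 5 — Source phasor: V = 63.2∠90.0° V = 0 + j63.2 V.
Step 6 — Current: I = V / Z = 0.006569 + j0.0216 A = 0.02257∠73.1° A.
Step 7 — Complex power: S = V·I* = 1.365 + j0.4151 VA.
Step 8 — Real power: P = Re(S) = 1.365 W.
Step 9 — Reactive power: Q = Im(S) = 0.4151 VAR.
Step 10 — Apparent power: |S| = 1.427 VA.
Step 11 — Power factor: PF = P/|S| = 0.9567 (lagging).

(a) P = 1.365 W  (b) Q = 0.4151 VAR  (c) S = 1.427 VA  (d) PF = 0.9567 (lagging)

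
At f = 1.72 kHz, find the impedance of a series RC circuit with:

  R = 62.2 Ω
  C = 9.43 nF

Step 1 — Angular frequency: ω = 2π·f = 2π·1720 = 1.081e+04 rad/s.
Step 2 — Component impedances:
  R: Z = R = 62.2 Ω
  C: Z = 1/(jωC) = -j/(ω·C) = 0 - j9813 Ω
Step 3 — Series combination: Z_total = R + C = 62.2 - j9813 Ω = 9813∠-89.6° Ω.

Z = 62.2 - j9813 Ω = 9813∠-89.6° Ω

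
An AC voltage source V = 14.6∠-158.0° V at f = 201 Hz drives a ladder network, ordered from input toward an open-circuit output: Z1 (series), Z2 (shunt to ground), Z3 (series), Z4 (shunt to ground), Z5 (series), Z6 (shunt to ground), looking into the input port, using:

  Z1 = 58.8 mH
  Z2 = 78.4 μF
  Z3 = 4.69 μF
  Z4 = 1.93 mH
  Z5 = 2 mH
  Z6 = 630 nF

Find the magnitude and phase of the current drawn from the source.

Step 1 — Angular frequency: ω = 2π·f = 2π·201 = 1263 rad/s.
Step 2 — Component impedances:
  Z1: Z = jωL = j·1263·0.0588 = 0 + j74.26 Ω
  Z2: Z = 1/(jωC) = -j/(ω·C) = 0 - j10.1 Ω
  Z3: Z = 1/(jωC) = -j/(ω·C) = 0 - j168.8 Ω
  Z4: Z = jωL = j·1263·0.00193 = 0 + j2.437 Ω
  Z5: Z = jωL = j·1263·0.002 = 0 + j2.526 Ω
  Z6: Z = 1/(jωC) = -j/(ω·C) = 0 - j1257 Ω
Step 3 — Ladder network (open output): work backward from the far end, alternating series and parallel combinations. Z_in = 0 + j64.74 Ω = 64.74∠90.0° Ω.
Step 4 — Source phasor: V = 14.6∠-158.0° V = -13.54 - j5.469 V.
Step 5 — Ohm's law: I = V / Z_total = (-13.54 - j5.469) / (0 + j64.74) = -0.08448 + j0.2091 A.
Step 6 — Convert to polar: |I| = 0.2255 A, ∠I = 112.0°.

I = 0.2255∠112.0° A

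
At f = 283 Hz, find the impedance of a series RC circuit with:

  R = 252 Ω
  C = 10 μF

Step 1 — Angular frequency: ω = 2π·f = 2π·283 = 1778 rad/s.
Step 2 — Component impedances:
  R: Z = R = 252 Ω
  C: Z = 1/(jωC) = -j/(ω·C) = 0 - j56.24 Ω
Step 3 — Series combination: Z_total = R + C = 252 - j56.24 Ω = 258.2∠-12.6° Ω.

Z = 252 - j56.24 Ω = 258.2∠-12.6° Ω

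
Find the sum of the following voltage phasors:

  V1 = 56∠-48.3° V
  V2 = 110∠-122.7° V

Step 1 — Convert each phasor to rectangular form:
  V1 = 56·(cos(-48.3°) + j·sin(-48.3°)) = 37.25 - j41.81 V
  V2 = 110·(cos(-122.7°) + j·sin(-122.7°)) = -59.43 - j92.57 V
Step 2 — Sum components: V_total = -22.17 - j134.4 V.
Step 3 — Convert to polar: |V_total| = 136.2 V, ∠V_total = -99.4°.

V_total = 136.2∠-99.4° V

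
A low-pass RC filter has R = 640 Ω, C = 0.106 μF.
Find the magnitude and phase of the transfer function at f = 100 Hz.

Step 1 — Angular frequency: ω = 2π·100 = 628.3 rad/s.
Step 2 — Transfer function: H(jω) = 1/(1 + jωRC).
Step 3 — Denominator: 1 + jωRC = 1 + j·628.3·640·1.06e-07 = 1 + j0.04263.
Step 4 — H = 0.9982 - j0.04255.
Step 5 — Magnitude: |H| = 0.9991 (-0.0 dB); phase: φ = -2.4°.

|H| = 0.9991 (-0.0 dB), φ = -2.4°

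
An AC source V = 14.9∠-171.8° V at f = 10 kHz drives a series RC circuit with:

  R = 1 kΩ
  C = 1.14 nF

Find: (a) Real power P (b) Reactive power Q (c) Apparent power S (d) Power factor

Step 1 — Angular frequency: ω = 2π·f = 2π·1e+04 = 6.283e+04 rad/s.
Step 2 — Component impedances:
  R: Z = R = 1000 Ω
  C: Z = 1/(jωC) = -j/(ω·C) = 0 - j1.396e+04 Ω
Step 3 — Series combination: Z_total = R + C = 1000 - j1.396e+04 Ω = 1.4e+04∠-85.9° Ω.
Step 4 — Source phasor: V = 14.9∠-171.8° V = -14.75 - j2.125 V.
Step 5 — Current: I = V / Z = 7.617e-05 - j0.001062 A = 0.001065∠-85.9° A.
Step 6 — Complex power: S = V·I* = 0.001133 - j0.01582 VA.
Step 7 — Real power: P = Re(S) = 0.001133 W.
Step 8 — Reactive power: Q = Im(S) = -0.01582 VAR.
Step 9 — Apparent power: |S| = 0.01586 VA.
Step 10 — Power factor: PF = P/|S| = 0.07145 (leading).

(a) P = 0.001133 W  (b) Q = -0.01582 VAR  (c) S = 0.01586 VA  (d) PF = 0.07145 (leading)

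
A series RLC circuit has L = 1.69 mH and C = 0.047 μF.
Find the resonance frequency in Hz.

Step 1 — Resonance condition Im(Z)=0 gives ω₀ = 1/√(LC).
Step 2 — ω₀ = 1/√(0.00169·4.7e-08) = 1.122e+05 rad/s.
Step 3 — f₀ = ω₀/(2π) = 1.786e+04 Hz.

f₀ = 1.786e+04 Hz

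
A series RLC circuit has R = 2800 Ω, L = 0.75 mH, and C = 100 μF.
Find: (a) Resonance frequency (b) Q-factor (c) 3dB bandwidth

Step 1 — Resonance: ω₀ = 1/√(LC) = 1/√(0.00075·0.0001) = 3651 rad/s.
Step 2 — f₀ = ω₀/(2π) = 581.2 Hz.
Step 3 — Series Q: Q = ω₀L/R = 3651·0.00075/2800 = 0.0009781.
Step 4 — Bandwidth: Δω = ω₀/Q = 3.733e+06 rad/s; BW = Δω/(2π) = 5.942e+05 Hz.

(a) f₀ = 581.2 Hz  (b) Q = 0.0009781  (c) BW = 5.942e+05 Hz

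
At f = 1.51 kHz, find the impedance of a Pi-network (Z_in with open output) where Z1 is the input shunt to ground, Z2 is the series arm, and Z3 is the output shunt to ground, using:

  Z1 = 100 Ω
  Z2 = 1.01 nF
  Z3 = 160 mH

Step 1 — Angular frequency: ω = 2π·f = 2π·1510 = 9488 rad/s.
Step 2 — Component impedances:
  Z1: Z = R = 100 Ω
  Z2: Z = 1/(jωC) = -j/(ω·C) = 0 - j1.044e+05 Ω
  Z3: Z = jωL = j·9488·0.16 = 0 + j1518 Ω
Step 3 — With open output, the series arm Z2 and the output shunt Z3 appear in series to ground: Z2 + Z3 = 0 - j1.028e+05 Ω.
Step 4 — Parallel with input shunt Z1: Z_in = Z1 || (Z2 + Z3) = 100 - j0.09724 Ω = 100∠-0.1° Ω.

Z = 100 - j0.09724 Ω = 100∠-0.1° Ω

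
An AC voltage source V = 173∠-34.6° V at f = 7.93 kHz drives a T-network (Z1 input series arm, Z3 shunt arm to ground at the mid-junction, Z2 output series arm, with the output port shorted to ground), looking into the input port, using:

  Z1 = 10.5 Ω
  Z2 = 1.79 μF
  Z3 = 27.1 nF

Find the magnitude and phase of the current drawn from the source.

Step 1 — Angular frequency: ω = 2π·f = 2π·7930 = 4.983e+04 rad/s.
Step 2 — Component impedances:
  Z1: Z = R = 10.5 Ω
  Z2: Z = 1/(jωC) = -j/(ω·C) = 0 - j11.21 Ω
  Z3: Z = 1/(jωC) = -j/(ω·C) = 0 - j740.6 Ω
Step 3 — With the output port shorted to ground, the output series arm Z2 runs from the junction to ground; the shunt arm Z3 also runs from the junction to ground. They appear in parallel: Z3 || Z2 = 0 - j11.05 Ω.
Step 4 — Series with input arm Z1: Z_in = Z1 + (Z3 || Z2) = 10.5 - j11.05 Ω = 15.24∠-46.4° Ω.
Step 5 — Source phasor: V = 173∠-34.6° V = 142.4 - j98.24 V.
Step 6 — Ohm's law: I = V / Z_total = (142.4 - j98.24) / (10.5 - j11.05) = 11.11 + j2.331 A.
Step 7 — Convert to polar: |I| = 11.35 A, ∠I = 11.8°.

I = 11.35∠11.8° A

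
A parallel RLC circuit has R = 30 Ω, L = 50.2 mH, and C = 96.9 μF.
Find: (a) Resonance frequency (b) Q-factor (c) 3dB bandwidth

Step 1 — Resonance: ω₀ = 1/√(LC) = 1/√(0.0502·9.69e-05) = 453.4 rad/s.
Step 2 — f₀ = ω₀/(2π) = 72.16 Hz.
Step 3 — Parallel Q: Q = R/(ω₀L) = 30/(453.4·0.0502) = 1.318.
Step 4 — Bandwidth: Δω = ω₀/Q = 344 rad/s; BW = Δω/(2π) = 54.75 Hz.

(a) f₀ = 72.16 Hz  (b) Q = 1.318  (c) BW = 54.75 Hz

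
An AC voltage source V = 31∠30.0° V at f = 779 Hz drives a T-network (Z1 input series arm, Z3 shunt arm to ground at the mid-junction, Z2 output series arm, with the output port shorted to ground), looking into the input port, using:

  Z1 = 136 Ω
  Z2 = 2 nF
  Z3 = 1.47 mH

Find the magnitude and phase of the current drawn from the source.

Step 1 — Angular frequency: ω = 2π·f = 2π·779 = 4895 rad/s.
Step 2 — Component impedances:
  Z1: Z = R = 136 Ω
  Z2: Z = 1/(jωC) = -j/(ω·C) = 0 - j1.022e+05 Ω
  Z3: Z = jωL = j·4895·0.00147 = 0 + j7.195 Ω
Step 3 — With the output port shorted to ground, the output series arm Z2 runs from the junction to ground; the shunt arm Z3 also runs from the junction to ground. They appear in parallel: Z3 || Z2 = 0 + j7.196 Ω.
Step 4 — Series with input arm Z1: Z_in = Z1 + (Z3 || Z2) = 136 + j7.196 Ω = 136.2∠3.0° Ω.
Step 5 — Source phasor: V = 31∠30.0° V = 26.85 + j15.5 V.
Step 6 — Ohm's law: I = V / Z_total = (26.85 + j15.5) / (136 + j7.196) = 0.2029 + j0.1032 A.
Step 7 — Convert to polar: |I| = 0.2276 A, ∠I = 27.0°.

I = 0.2276∠27.0° A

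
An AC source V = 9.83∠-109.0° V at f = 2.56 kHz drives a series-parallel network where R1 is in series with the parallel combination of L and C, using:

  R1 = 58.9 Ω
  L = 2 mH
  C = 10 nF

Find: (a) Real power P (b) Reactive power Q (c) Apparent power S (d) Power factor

Step 1 — Angular frequency: ω = 2π·f = 2π·2560 = 1.608e+04 rad/s.
Step 2 — Component impedances:
  R1: Z = R = 58.9 Ω
  L: Z = jωL = j·1.608e+04·0.002 = 0 + j32.17 Ω
  C: Z = 1/(jωC) = -j/(ω·C) = 0 - j6217 Ω
Step 3 — Parallel branch: L || C = 1/(1/L + 1/C) = 0 + j32.34 Ω.
Step 4 — Series with R1: Z_total = R1 + (L || C) = 58.9 + j32.34 Ω = 67.19∠28.8° Ω.
Step 5 — Source phasor: V = 9.83∠-109.0° V = -3.2 - j9.294 V.
Step 6 — Current: I = V / Z = -0.1083 - j0.09833 A = 0.1463∠-137.8° A.
Step 7 — Complex power: S = V·I* = 1.261 + j0.6921 VA.
Step 8 — Real power: P = Re(S) = 1.261 W.
Step 9 — Reactive power: Q = Im(S) = 0.6921 VAR.
Step 10 — Apparent power: |S| = 1.438 VA.
Step 11 — Power factor: PF = P/|S| = 0.8766 (lagging).

(a) P = 1.261 W  (b) Q = 0.6921 VAR  (c) S = 1.438 VA  (d) PF = 0.8766 (lagging)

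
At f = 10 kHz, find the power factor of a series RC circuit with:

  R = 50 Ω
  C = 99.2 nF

Step 1 — Angular frequency: ω = 2π·f = 2π·1e+04 = 6.283e+04 rad/s.
Step 2 — Component impedances:
  R: Z = R = 50 Ω
  C: Z = 1/(jωC) = -j/(ω·C) = 0 - j160.4 Ω
Step 3 — Series combination: Z_total = R + C = 50 - j160.4 Ω = 168∠-72.7° Ω.
Step 4 — Power factor: PF = cos(φ) = Re(Z)/|Z| = 50/168.05 = 0.2975.
Step 5 — Type: Im(Z) = -160.4 ⇒ leading (phase φ = -72.7°).

PF = 0.2975 (leading, φ = -72.7°)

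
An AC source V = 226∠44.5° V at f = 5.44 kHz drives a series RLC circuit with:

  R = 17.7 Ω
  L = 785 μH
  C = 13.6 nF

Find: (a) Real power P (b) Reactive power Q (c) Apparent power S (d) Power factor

Step 1 — Angular frequency: ω = 2π·f = 2π·5440 = 3.418e+04 rad/s.
Step 2 — Component impedances:
  R: Z = R = 17.7 Ω
  L: Z = jωL = j·3.418e+04·0.000785 = 0 + j26.83 Ω
  C: Z = 1/(jωC) = -j/(ω·C) = 0 - j2151 Ω
Step 3 — Series combination: Z_total = R + L + C = 17.7 - j2124 Ω = 2124∠-89.5° Ω.
Step 4 — Source phasor: V = 226∠44.5° V = 161.2 + j158.4 V.
Step 5 — Current: I = V / Z = -0.07393 + j0.07649 A = 0.1064∠134.0° A.
Step 6 — Complex power: S = V·I* = 0.2003 - j24.04 VA.
Step 7 — Real power: P = Re(S) = 0.2003 W.
Step 8 — Reactive power: Q = Im(S) = -24.04 VAR.
Step 9 — Apparent power: |S| = 24.04 VA.
Step 10 — Power factor: PF = P/|S| = 0.008332 (leading).

(a) P = 0.2003 W  (b) Q = -24.04 VAR  (c) S = 24.04 VA  (d) PF = 0.008332 (leading)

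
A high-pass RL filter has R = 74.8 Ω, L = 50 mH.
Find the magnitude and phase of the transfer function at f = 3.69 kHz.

Step 1 — Angular frequency: ω = 2π·3690 = 2.318e+04 rad/s.
Step 2 — Transfer function: H(jω) = jωL/(R + jωL).
Step 3 — Numerator jωL = j·1159; denominator R + jωL = 74.8 + j1159.
Step 4 — H = 0.9959 + j0.06426.
Step 5 — Magnitude: |H| = 0.9979 (-0.0 dB); phase: φ = 3.7°.

|H| = 0.9979 (-0.0 dB), φ = 3.7°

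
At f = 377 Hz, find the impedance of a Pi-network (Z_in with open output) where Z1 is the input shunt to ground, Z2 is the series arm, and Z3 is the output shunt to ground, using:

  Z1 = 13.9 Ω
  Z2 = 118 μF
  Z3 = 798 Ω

Step 1 — Angular frequency: ω = 2π·f = 2π·377 = 2369 rad/s.
Step 2 — Component impedances:
  Z1: Z = R = 13.9 Ω
  Z2: Z = 1/(jωC) = -j/(ω·C) = 0 - j3.578 Ω
  Z3: Z = R = 798 Ω
Step 3 — With open output, the series arm Z2 and the output shunt Z3 appear in series to ground: Z2 + Z3 = 798 - j3.578 Ω.
Step 4 — Parallel with input shunt Z1: Z_in = Z1 || (Z2 + Z3) = 13.66 - j0.001049 Ω = 13.66∠-0.0° Ω.

Z = 13.66 - j0.001049 Ω = 13.66∠-0.0° Ω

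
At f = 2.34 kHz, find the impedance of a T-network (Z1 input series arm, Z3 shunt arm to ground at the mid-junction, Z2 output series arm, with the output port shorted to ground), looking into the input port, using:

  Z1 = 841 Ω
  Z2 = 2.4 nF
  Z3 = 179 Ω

Step 1 — Angular frequency: ω = 2π·f = 2π·2340 = 1.47e+04 rad/s.
Step 2 — Component impedances:
  Z1: Z = R = 841 Ω
  Z2: Z = 1/(jωC) = -j/(ω·C) = 0 - j2.834e+04 Ω
  Z3: Z = R = 179 Ω
Step 3 — With the output port shorted to ground, the output series arm Z2 runs from the junction to ground; the shunt arm Z3 also runs from the junction to ground. They appear in parallel: Z3 || Z2 = 179 - j1.131 Ω.
Step 4 — Series with input arm Z1: Z_in = Z1 + (Z3 || Z2) = 1020 - j1.131 Ω = 1020∠-0.1° Ω.

Z = 1020 - j1.131 Ω = 1020∠-0.1° Ω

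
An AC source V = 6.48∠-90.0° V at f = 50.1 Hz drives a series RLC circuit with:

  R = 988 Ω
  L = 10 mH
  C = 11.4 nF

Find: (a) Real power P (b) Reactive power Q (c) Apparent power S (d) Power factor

Step 1 — Angular frequency: ω = 2π·f = 2π·50.1 = 314.8 rad/s.
Step 2 — Component impedances:
  R: Z = R = 988 Ω
  L: Z = jωL = j·314.8·0.01 = 0 + j3.148 Ω
  C: Z = 1/(jωC) = -j/(ω·C) = 0 - j2.787e+05 Ω
Step 3 — Series combination: Z_total = R + L + C = 988 - j2.787e+05 Ω = 2.787e+05∠-89.8° Ω.
Step 4 — Source phasor: V = 6.48∠-90.0° V = 0 - j6.48 V.
Step 5 — Current: I = V / Z = 2.325e-05 - j8.245e-08 A = 2.325e-05∠-0.2° A.
Step 6 — Complex power: S = V·I* = 5.343e-07 - j0.0001507 VA.
Step 7 — Real power: P = Re(S) = 5.343e-07 W.
Step 8 — Reactive power: Q = Im(S) = -0.0001507 VAR.
Step 9 — Apparent power: |S| = 0.0001507 VA.
Step 10 — Power factor: PF = P/|S| = 0.003546 (leading).

(a) P = 5.343e-07 W  (b) Q = -0.0001507 VAR  (c) S = 0.0001507 VA  (d) PF = 0.003546 (leading)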